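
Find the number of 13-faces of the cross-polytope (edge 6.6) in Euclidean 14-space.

Number of 13-faces = 2^(13+1) · C(14,13+1) = 16384 · 1 = 16384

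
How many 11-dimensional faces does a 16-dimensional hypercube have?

f_11(16-cube) = (16 choose 11) · 2^5 = 139776.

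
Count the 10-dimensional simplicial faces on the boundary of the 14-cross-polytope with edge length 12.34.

An n-cross-polytope has 2^(k+1)·C(n,k+1) k-faces. Here 2^11·C(14,11) = 2048·364 = 745472.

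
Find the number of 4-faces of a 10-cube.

An n-cube has C(n,k)·2^(n-k) k-faces. Here C(10,4)·2^6 = 210·64 = 13440.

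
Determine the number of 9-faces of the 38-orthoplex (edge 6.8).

f_9(38-orthoplex) = 2^10 · (38 choose 10) = 484079366144.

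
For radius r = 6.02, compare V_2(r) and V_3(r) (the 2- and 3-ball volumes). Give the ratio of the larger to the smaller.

V_2(6.02) ≈ 113.853, V_3(6.02) ≈ 913.857. The 3-ball is larger by a factor of 8.027.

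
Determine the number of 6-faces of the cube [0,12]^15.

Number of 6-faces = C(15,6) · 2^(15-6) = 5005 · 512 = 2562560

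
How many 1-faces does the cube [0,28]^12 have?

Number of 1-faces = C(12,1)·2^(12-1) = 12·2048 = 24576.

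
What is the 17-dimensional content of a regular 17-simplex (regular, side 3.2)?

For a regular n-simplex with edge a, V = (a^n / n!)·√((n+1)/2^n). With a=3.2, n=17: V ≈ 1.27457e-08.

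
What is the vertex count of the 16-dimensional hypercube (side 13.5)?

The 16-cube has 2^16 = 65536 vertices.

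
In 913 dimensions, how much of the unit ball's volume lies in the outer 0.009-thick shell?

V(inner)/V(outer) = ((1-0.009)/1)^913 ≈ 0.0002602, so the shell fraction is 0.99974.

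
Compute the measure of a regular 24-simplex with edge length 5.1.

For a regular n-simplex with edge a, V = (a^n / n!)·√((n+1)/2^n). With a=5.1, n=24: V ≈ 1.8862e-10.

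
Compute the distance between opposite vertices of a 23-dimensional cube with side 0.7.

The space diagonal of an n-cube of side s is s√n. Here 0.7·√23 ≈ 3.35708.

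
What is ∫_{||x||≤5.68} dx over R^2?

V_2(5.68) = π^(2/2) · (5.68)^2 / Γ(2/2 + 1) ≈ 101.355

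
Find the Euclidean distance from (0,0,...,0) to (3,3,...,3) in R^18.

||(3,3,...,3)|| = √(18)·3 ≈ 12.7279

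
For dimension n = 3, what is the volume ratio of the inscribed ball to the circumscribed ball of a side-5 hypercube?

The radii are 5/2 and 5√3/2, so the volume ratio is (1/√3)^3 = 3^{-3/2} ≈ 0.19245.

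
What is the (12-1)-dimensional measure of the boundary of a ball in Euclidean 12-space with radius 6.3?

|∂B_12(6.3)| ≈ 9.94246e+09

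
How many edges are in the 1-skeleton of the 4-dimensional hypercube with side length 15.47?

An n-cube has n·2^(n-1) edges. With n = 4: 4·8 = 32.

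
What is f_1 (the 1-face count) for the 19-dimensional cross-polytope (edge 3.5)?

Number of 1-faces = 2^(1+1) · C(19,1+1) = 4 · 171 = 684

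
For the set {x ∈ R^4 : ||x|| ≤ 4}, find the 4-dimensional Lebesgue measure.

Volume = π^{4/2}·(4)^4/Γ(3) = 128·π^2 ≈ 1263.31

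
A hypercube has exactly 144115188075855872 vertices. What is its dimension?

The n-cube has 2^n vertices, and 144115188075855872 = 2^57, so n = 57.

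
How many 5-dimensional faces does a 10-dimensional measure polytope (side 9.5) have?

Number of 5-faces = C(10,5) · 2^(10-5) = 252 · 32 = 8064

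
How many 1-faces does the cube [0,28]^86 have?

Number of 1-faces = C(86,1)·2^(86-1) = 86·38685626227668133590597632 = 3326963855579459488791396352.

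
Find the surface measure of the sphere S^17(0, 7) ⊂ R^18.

|∂B_18(7)| = 33232930569601·π^9/2880 ≈ 3.43974e+14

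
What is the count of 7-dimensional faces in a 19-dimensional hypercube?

f_7(19-cube) = (19 choose 7) · 2^12 = 206389248.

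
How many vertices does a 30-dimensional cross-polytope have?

An n-cross-polytope has 2n vertices; here n = 30, giving 60.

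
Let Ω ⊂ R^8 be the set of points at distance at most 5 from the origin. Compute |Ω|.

Volume = π^{8/2}·(5)^8/Γ(5) = 390625·π^4/24 ≈ 1.58543e+06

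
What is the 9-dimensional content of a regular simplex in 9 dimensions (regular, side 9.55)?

Volume = 9.55^9 · √(10/2^9) / 9! ≈ 254.468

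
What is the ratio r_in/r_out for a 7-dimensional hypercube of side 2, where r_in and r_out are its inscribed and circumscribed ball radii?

r_in / r_out = (2/2) / (2√7/2) = 1/√7 ≈ 0.377964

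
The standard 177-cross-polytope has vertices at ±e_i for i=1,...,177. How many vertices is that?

An n-cross-polytope has 2n vertices; here n = 177, giving 354.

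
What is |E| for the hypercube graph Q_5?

Number of 1-faces = C(5,1)·2^(5-1) = 5·16 = 80.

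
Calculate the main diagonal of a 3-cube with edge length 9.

d = √(9² + 9² + ... + 9²) [3 terms] = √(3·9²) = 9√3 ≈ 15.5885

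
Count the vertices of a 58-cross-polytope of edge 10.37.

An n-cross-polytope has 2n vertices; here n = 58, giving 116.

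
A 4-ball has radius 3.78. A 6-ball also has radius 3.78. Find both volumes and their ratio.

V_4(3.78) ≈ 1007.48. V_6(3.78) ≈ 15074.7. Ratio V_4/V_6 ≈ 0.06683.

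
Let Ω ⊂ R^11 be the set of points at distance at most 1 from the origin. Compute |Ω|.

V_11(1) = π^(11/2) · (1)^11 / Γ(11/2 + 1) = 64·π^5/10395 ≈ 1.8841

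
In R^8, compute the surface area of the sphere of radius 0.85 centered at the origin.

|∂B_8(0.85)| ≈ 10.409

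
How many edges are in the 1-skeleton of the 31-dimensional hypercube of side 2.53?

The 31-cube has n·2^(n-1) = 31·2^30 = 31·1073741824 = 33285996544 edges.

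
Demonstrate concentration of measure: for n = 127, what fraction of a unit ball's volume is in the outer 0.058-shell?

1 - (1-0.058)^127 ≈ 0.999494 ≈ 99.95%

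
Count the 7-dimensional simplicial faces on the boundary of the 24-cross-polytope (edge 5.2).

Each 7-face is the convex hull of 8 vertices, one chosen as ±e_i from each of 8 distinct axes: 2^8·C(24,8) = 188280576.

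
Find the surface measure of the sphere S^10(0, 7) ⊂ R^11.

The surface area of an n-ball is 2π^(n/2) r^(n-1) / Γ(n/2). For n=11, r=7: 2582630848·π^5/135 ≈ 5.85434e+09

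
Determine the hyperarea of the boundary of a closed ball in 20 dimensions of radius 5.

S_20(5) = 2·π^(20/2)·(5)^19 / Γ(20/2) = 3814697265625·π^10/36288 ≈ 9.84455e+12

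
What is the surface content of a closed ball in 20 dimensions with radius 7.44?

|∂B_20(7.44)| ≈ 1.87349e+16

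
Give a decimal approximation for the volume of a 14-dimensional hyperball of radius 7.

The n-ball volume is π^(n/2)·r^n/Γ(n/2+1). With n=14, r=7: V = 96889010407·π^7/720 ≈ 4.06435e+11.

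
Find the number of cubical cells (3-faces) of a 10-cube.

Number of 3-faces = C(10,3) · 2^(10-3) = 120 · 128 = 15360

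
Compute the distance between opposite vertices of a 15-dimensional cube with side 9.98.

Diagonal = √15 · 9.98 ≈ 38.6524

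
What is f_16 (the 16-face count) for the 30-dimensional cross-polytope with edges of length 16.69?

Each 16-face is the convex hull of 17 vertices, one chosen as ±e_i from each of 17 distinct axes: 2^17·C(30,17) = 15697163059200.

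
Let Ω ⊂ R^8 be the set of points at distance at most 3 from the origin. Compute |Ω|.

The n-ball volume is π^(n/2)·r^n/Γ(n/2+1). With n=8, r=3: V = 2187·π^4/8 ≈ 26629.2.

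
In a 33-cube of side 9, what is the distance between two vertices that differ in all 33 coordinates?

The space diagonal of an n-cube of side s is s√n. Here 9·√33 ≈ 51.7011.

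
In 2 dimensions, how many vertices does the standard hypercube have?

Each vertex is a binary string of length 2, so there are 2^2 = 4.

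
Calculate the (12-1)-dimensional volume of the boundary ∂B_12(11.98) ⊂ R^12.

S = n·V_n(r)/r = 12·V_12(11.98)/11.98 (volume-to-surface relation), giving 1.16889e+13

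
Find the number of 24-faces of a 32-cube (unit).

f_24(32-cube) = (32 choose 24) · 2^8 = 2692684800.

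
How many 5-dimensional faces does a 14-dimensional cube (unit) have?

Choose 5 of 14 axes to span the face (C(14,5) = 2002 ways), then fix each of the remaining 9 coordinates at one of its two extreme values (2^9 = 512 ways): 2002·512 = 1025024.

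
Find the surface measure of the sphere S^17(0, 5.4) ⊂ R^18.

S_18(5.4) = 2·π^(18/2)·(5.4)^17 / Γ(18/2) ≈ 4.174e+12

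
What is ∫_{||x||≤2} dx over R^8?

Volume = π^{8/2}·(2)^8/Γ(5) = 32·π^4/3 ≈ 1039.03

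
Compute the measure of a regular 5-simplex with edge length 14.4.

V = (14.4^5 / 5!) · √((5+1) / 2^5) ≈ 2234.25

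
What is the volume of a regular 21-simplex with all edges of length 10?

For a regular n-simplex with edge a, V = (a^n / n!)·√((n+1)/2^n). With a=10, n=21: V ≈ 0.0633946.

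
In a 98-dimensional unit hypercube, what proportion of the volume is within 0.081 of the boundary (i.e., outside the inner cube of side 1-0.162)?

The inner cube has side 1-2·0.081 = 0.838 and volume (0.838)^98 ≈ 3.005e-08, so the shell holds 0.9999999699 of the volume.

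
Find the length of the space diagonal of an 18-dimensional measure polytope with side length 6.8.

Diagonal = √18 · 6.8 ≈ 28.85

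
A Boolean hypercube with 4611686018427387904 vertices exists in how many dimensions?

2^n = 4611686018427387904 ⇒ n = log_2(4611686018427387904) = 62.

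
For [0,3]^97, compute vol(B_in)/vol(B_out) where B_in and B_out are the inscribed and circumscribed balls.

Volume scales as r^n, and r_in/r_out = 1/√97, giving (1/√97)^97 ≈ 4.38098e-97.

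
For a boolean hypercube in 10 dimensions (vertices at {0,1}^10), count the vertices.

Number of vertices = 2^10 = 1024.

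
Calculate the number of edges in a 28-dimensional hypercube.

The 28-cube has n·2^(n-1) = 28·2^27 = 28·134217728 = 3758096384 edges.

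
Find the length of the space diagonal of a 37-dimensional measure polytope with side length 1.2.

The space diagonal of an n-cube of side s is s√n. Here 1.2·√37 ≈ 7.29932.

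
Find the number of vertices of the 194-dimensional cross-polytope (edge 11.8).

An n-cross-polytope has 2n vertices; here n = 194, giving 388.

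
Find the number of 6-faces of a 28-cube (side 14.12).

f_6(28-cube) = (28 choose 6) · 2^22 = 1580162088960.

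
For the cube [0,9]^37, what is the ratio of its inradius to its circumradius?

For an n-cube of any side s, the inradius is s/2 and the circumradius is s√n/2, so the ratio is 1/√37 ≈ 0.164399.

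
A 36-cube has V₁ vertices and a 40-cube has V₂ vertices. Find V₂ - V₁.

V₁ = 2^36 = 68719476736. V₂ = 2^40 = 1099511627776. V₂ - V₁ = 1030792151040.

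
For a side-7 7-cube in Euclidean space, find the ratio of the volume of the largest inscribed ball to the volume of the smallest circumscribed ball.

The radii are 7/2 and 7√7/2, so the volume ratio is (1/√7)^7 = 7^{-7/2} ≈ 0.00110194.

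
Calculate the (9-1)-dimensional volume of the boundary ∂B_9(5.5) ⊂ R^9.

S = n·V_n(r)/r = 9·V_9(5.5)/5.5 (volume-to-surface relation), giving 214358881·π^4/840 ≈ 2.48577e+07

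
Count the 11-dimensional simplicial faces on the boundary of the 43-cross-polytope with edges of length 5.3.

f_11(43-orthoplex) = 2^12 · (43 choose 12) = 62827226169344.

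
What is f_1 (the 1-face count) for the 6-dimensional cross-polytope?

f_1(6-orthoplex) = 2^2 · (6 choose 2) = 60.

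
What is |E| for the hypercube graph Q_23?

Each of the 2^23 = 8388608 vertices has degree 23; total edges = 23·2^23/2 = 96468992.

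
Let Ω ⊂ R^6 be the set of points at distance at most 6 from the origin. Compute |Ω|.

V_6(6) = π^(6/2) · (6)^6 / Γ(6/2 + 1) = 7776·π^3 ≈ 241105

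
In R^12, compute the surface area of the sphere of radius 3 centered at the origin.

S = n·V_n(r)/r = 12·V_12(3)/3 (volume-to-surface relation), giving 59049·π^6/20 ≈ 2.83845e+06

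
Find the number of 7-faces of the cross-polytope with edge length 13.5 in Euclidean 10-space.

Each 7-face is the convex hull of 8 vertices, one chosen as ±e_i from each of 8 distinct axes: 2^8·C(10,8) = 11520.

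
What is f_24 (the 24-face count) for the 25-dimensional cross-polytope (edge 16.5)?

Number of 24-faces = 2^(24+1) · C(25,24+1) = 33554432 · 1 = 33554432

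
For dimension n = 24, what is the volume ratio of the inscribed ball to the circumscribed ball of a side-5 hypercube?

V_in / V_out = (r_in/r_out)^24 = (1/√24)^24 = 24^(-24/2) ≈ 2.7382e-17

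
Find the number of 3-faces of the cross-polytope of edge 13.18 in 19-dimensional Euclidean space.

Each 3-face is the convex hull of 4 vertices, one chosen as ±e_i from each of 4 distinct axes: 2^4·C(19,4) = 62016.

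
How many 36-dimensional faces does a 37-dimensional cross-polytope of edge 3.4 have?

Each 36-face is the convex hull of 37 vertices, one chosen as ±e_i from each of 37 distinct axes: 2^37·C(37,37) = 137438953472.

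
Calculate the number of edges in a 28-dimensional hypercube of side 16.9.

An n-cube has n·2^(n-1) edges. With n = 28: 28·134217728 = 3758096384.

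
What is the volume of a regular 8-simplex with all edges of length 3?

V_8 = √(9) · 3^8 / (8! · 2^(8/2)) ≈ 0.0305106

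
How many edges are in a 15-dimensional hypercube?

Choose 1 of 15 axes to span the face (C(15,1) = 15 ways), then fix each of the remaining 14 coordinates at one of its two extreme values (2^14 = 16384 ways): 15·16384 = 245760.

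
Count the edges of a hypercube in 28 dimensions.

An n-cube has n·2^(n-1) edges. With n = 28: 28·134217728 = 3758096384.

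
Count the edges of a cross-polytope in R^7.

f_1(7-orthoplex) = 2^2 · (7 choose 2) = 84.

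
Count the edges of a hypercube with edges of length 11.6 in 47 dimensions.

An n-cube has n·2^(n-1) edges. With n = 47: 47·70368744177664 = 3307330976350208.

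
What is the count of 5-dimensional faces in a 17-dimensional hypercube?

Number of 5-faces = C(17,5) · 2^(17-5) = 6188 · 4096 = 25346048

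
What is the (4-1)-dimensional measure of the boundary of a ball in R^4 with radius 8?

The surface area of an n-ball is 2π^(n/2) r^(n-1) / Γ(n/2). For n=4, r=8: 1024·π^2 ≈ 10106.5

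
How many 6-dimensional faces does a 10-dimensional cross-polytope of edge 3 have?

f_6(10-orthoplex) = 2^7 · (10 choose 7) = 15360.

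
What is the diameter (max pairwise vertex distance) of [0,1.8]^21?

||(1.8,1.8,...,1.8)|| = √(21)·1.8 ≈ 8.24864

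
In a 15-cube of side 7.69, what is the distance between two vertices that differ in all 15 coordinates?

d = √(7.69² + 7.69² + ... + 7.69²) [15 terms] = √(15·7.69²) = 7.69√15 ≈ 29.7832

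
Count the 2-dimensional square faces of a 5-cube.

Choose 2 of 5 axes to span the face (C(5,2) = 10 ways), then fix each of the remaining 3 coordinates at one of its two extreme values (2^3 = 8 ways): 10·8 = 80.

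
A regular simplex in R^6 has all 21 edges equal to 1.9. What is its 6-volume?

V_6 = √(7) · 1.9^6 / (6! · 2^(6/2)) ≈ 0.0216097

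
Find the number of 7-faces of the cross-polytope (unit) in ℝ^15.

f_7(15-orthoplex) = 2^8 · (15 choose 8) = 1647360.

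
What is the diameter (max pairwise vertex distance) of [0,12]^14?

Diagonal = √14 · 12 ≈ 44.8999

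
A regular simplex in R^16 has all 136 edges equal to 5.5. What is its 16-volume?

V = (5.5^16 / 16!) · √((16+1) / 2^16) ≈ 0.000539719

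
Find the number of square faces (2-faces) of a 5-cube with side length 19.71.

Choose 2 of 5 axes to span the face (C(5,2) = 10 ways), then fix each of the remaining 3 coordinates at one of its two extreme values (2^3 = 8 ways): 10·8 = 80.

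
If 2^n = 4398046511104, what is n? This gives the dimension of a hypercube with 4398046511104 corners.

The n-cube has 2^n vertices, and 4398046511104 = 2^42, so n = 42.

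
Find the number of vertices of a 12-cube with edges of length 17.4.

Number of vertices = 2^12 = 4096.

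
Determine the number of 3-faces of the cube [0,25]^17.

Number of 3-faces = C(17,3) · 2^(17-3) = 680 · 16384 = 11141120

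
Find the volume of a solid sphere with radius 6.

V = 288·π ≈ 904.779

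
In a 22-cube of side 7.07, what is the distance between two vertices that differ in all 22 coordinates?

||(7.07,7.07,...,7.07)|| = √(22)·7.07 ≈ 33.1612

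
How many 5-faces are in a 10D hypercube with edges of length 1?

Choose 5 of 10 axes to span the face (C(10,5) = 252 ways), then fix each of the remaining 5 coordinates at one of its two extreme values (2^5 = 32 ways): 252·32 = 8064.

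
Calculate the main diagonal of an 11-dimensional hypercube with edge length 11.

The space diagonal of an n-cube of side s is s√n. Here 11·√11 ≈ 36.4829.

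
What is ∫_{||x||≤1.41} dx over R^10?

The n-ball volume is π^(n/2)·r^n/Γ(n/2+1). With n=10, r=1.41: V ≈ 79.2062.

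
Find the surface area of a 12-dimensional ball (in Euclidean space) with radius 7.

S = n·V_n(r)/r = 12·V_12(7)/7 (volume-to-surface relation), giving 1977326743·π^6/60 ≈ 3.1683e+10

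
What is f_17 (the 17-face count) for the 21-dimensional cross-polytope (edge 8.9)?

Each 17-face is the convex hull of 18 vertices, one chosen as ±e_i from each of 18 distinct axes: 2^18·C(21,18) = 348651520.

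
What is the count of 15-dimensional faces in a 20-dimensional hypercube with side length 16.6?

Number of 15-faces = C(20,15) · 2^(20-15) = 15504 · 32 = 496128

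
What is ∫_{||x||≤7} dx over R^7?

V = 1882384·π^3/15 ≈ 3.89105e+06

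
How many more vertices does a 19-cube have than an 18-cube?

The 19-cube has 2^19 = 524288 vertices. The 18-cube has 2^18 = 262144 vertices. Difference: 524288 - 262144 = 262144.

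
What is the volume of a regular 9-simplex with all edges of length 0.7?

V = (0.7^9 / 9!) · √((9+1) / 2^9) ≈ 1.55412e-08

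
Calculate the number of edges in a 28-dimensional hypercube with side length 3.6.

Number of 1-faces = C(28,1)·2^(28-1) = 28·134217728 = 3758096384.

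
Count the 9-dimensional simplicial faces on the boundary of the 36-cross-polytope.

Number of 9-faces = 2^(9+1) · C(36,9+1) = 1024 · 254186856 = 260287340544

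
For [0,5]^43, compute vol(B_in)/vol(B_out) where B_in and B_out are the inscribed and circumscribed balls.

V_in/V_out = n^(-n/2) = 43^(-43/2) ≈ 7.59326e-36.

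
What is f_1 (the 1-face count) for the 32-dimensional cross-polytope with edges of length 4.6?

Each 1-face is the convex hull of 2 vertices, one chosen as ±e_i from each of 2 distinct axes: 2^2·C(32,2) = 1984.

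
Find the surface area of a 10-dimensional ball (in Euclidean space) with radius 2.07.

|∂B_10(2.07)| ≈ 17795.1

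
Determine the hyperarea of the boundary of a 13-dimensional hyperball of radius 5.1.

|∂B_13(5.1)| ≈ 3.66545e+09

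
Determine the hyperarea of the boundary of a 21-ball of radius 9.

The surface area of an n-ball is 2π^(n/2) r^(n-1) / Γ(n/2). For n=21, r=9: 307393813088254199808·π^10/8083075 ≈ 3.56137e+18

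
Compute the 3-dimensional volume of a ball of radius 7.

The n-ball volume is π^(n/2)·r^n/Γ(n/2+1). With n=3, r=7: V = 1372·π/3 ≈ 1436.76.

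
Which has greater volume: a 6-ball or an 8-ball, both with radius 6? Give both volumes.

V_6(6) ≈ 241105. V_8(6) ≈ 6.81708e+06. The 8-ball is larger.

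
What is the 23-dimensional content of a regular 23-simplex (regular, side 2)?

V = (2^23 / 23!) · √((23+1) / 2^23) ≈ 5.48853e-19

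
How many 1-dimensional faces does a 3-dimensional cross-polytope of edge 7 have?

f_1(3-orthoplex) = 2^2 · (3 choose 2) = 12.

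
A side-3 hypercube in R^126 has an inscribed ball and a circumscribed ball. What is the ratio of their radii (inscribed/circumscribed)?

r_in / r_out = (3/2) / (3√126/2) = 1/√126 ≈ 0.0890871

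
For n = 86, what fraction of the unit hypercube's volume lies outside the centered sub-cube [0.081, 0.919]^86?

The inner cube has side 1-2·0.081 = 0.838 and volume (0.838)^86 ≈ 2.506e-07, so the shell holds 0.9999997494 of the volume.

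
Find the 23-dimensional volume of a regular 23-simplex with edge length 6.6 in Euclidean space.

For a regular n-simplex with edge a, V = (a^n / n!)·√((n+1)/2^n). With a=6.6, n=23: V ≈ 4.62676e-07.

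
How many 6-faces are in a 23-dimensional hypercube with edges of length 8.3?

An n-cube has C(n,k)·2^(n-k) k-faces. Here C(23,6)·2^17 = 100947·131072 = 13231325184.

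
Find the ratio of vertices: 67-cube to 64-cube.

The 67-cube has 2^67 = 147573952589676412928 vertices. The 64-cube has 2^64 = 18446744073709551616 vertices. Ratio: 147573952589676412928/18446744073709551616 = 8.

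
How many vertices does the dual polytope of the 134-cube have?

Number of vertices = 2n = 268.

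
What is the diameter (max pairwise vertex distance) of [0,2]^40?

d = √(2² + 2² + ... + 2²) [40 terms] = √(40·2²) = 2√40 ≈ 12.6491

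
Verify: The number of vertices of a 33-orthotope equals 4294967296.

False. The 33-cube has 2^33 = 8589934592 vertices.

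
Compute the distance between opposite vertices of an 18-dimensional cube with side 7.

d = √(7² + 7² + ... + 7²) [18 terms] = √(18·7²) = 7√18 ≈ 29.6985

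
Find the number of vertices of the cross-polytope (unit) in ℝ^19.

Each 0-face is the convex hull of 1 vertex, one chosen as ±e_i from each of 1 distinct axis: 2^1·C(19,1) = 38.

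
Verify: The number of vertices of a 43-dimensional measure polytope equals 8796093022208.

True. The 43-cube has 2^43 = 8796093022208 vertices.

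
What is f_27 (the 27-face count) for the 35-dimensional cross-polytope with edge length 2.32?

f_27(35-orthoplex) = 2^28 · (35 choose 28) = 1805099592581120.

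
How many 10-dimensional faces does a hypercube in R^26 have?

Choose 10 of 26 axes to span the face (C(26,10) = 5311735 ways), then fix each of the remaining 16 coordinates at one of its two extreme values (2^16 = 65536 ways): 5311735·65536 = 348109864960.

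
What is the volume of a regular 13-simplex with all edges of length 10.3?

For a regular n-simplex with edge a, V = (a^n / n!)·√((n+1)/2^n). With a=10.3, n=13: V ≈ 97.4928.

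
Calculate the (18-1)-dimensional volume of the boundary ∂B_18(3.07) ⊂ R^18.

S = n·V_n(r)/r = 18·V_18(3.07)/3.07 (volume-to-surface relation), giving 2.82625e+08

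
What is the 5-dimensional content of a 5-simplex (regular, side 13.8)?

V_5 = √(6) · 13.8^5 / (5! · 2^(5/2)) ≈ 1805.99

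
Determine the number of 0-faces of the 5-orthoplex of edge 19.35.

Each 0-face is the convex hull of 1 vertex, one chosen as ±e_i from each of 1 distinct axis: 2^1·C(5,1) = 10.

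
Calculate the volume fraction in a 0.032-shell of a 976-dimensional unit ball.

Shell fraction = 1 - (1-0.032)^976 ≈ 1 - 1.638e-14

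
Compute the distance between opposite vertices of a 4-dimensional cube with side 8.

d = √(8² + 8² + ... + 8²) [4 terms] = √(4·8²) = 8√4 = 16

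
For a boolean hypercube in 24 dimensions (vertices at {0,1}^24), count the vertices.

Number of vertices = 2^24 = 16777216.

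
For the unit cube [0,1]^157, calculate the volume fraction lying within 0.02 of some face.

Shell fraction = 1 - (1-0.04)^157 ≈ 0.998353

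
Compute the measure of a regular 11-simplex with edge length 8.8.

V_11 = √(12) · 8.8^11 / (11! · 2^(11/2)) ≈ 46.998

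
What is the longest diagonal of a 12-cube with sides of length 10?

||(10,10,...,10)|| = √(12)·10 ≈ 34.641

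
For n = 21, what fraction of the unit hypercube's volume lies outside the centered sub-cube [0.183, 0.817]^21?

1 - (1 - 2·0.183)^21 = 1 - 0.634^21 ≈ 0.99993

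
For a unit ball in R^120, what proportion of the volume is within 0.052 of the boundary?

1 - (1-0.052)^120 ≈ 0.998352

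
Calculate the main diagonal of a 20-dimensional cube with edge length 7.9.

The space diagonal of an n-cube of side s is s√n. Here 7.9·√20 ≈ 35.3299.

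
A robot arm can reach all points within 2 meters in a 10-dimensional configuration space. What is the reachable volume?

Volume = π^{10/2}·(2)^10/Γ(6) = 128·π^5/15 ≈ 2611.37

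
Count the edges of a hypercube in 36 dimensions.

Each of the 2^36 = 68719476736 vertices has degree 36; total edges = 36·2^36/2 = 1236950581248.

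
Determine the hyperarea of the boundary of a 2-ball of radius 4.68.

S = n·V_n(r)/r = 2·V_2(4.68)/4.68 (volume-to-surface relation), giving 2πr = 2π·4.68 ≈ 29.4053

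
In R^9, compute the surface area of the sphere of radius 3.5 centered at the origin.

The surface area of an n-ball is 2π^(n/2) r^(n-1) / Γ(n/2). For n=9, r=3.5: 823543·π^4/120 ≈ 668505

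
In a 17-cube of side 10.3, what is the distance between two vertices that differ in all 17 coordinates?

d = √(10.3² + 10.3² + ... + 10.3²) [17 terms] = √(17·10.3²) = 10.3√17 ≈ 42.468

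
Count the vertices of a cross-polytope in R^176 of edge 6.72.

The vertices are ±e_1, ..., ±e_176, so there are 2·176 = 352.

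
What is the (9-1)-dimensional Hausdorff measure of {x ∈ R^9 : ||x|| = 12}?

S_9(12) = 2·π^(9/2)·(12)^8 / Γ(9/2) = 4586471424·π^4/35 ≈ 1.27647e+10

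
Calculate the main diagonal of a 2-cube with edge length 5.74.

Diagonal = √2 · 5.74 ≈ 8.11759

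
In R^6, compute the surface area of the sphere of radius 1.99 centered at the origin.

S = n·V_n(r)/r = 6·V_6(1.99)/1.99 (volume-to-surface relation), giving 967.643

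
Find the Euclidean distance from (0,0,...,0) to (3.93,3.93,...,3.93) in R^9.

The space diagonal of an n-cube of side s is s√n. Here 3.93·√9 = 11.79.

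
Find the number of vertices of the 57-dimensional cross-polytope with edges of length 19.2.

The 57-dimensional cross-polytope has 2n = 2·57 = 114 vertices.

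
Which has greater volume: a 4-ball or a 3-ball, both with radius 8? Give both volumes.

V_4(8) ≈ 20212.9. V_3(8) ≈ 2144.66. The 4-ball is larger.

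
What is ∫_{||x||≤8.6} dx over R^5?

The n-ball volume is π^(n/2)·r^n/Γ(n/2+1). With n=5, r=8.6: V ≈ 247623.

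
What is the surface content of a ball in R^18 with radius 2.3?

|∂B_18(2.3)| ≈ 2.0856e+06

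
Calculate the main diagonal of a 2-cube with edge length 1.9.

Diagonal = √2 · 1.9 ≈ 2.68701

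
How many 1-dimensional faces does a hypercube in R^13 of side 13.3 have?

f_1(13-cube) = (13 choose 1) · 2^12 = 53248.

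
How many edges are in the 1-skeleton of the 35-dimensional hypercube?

Each of the 2^35 = 34359738368 vertices has degree 35; total edges = 35·2^35/2 = 601295421440.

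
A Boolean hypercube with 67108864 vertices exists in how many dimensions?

n = log_2(67108864) = 26.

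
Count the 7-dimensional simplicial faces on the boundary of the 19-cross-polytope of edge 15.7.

Number of 7-faces = 2^(7+1) · C(19,7+1) = 256 · 75582 = 19348992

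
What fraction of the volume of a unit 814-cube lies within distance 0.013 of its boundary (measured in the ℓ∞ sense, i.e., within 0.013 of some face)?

The inner cube has side 1-2·0.013 = 0.974 and volume (0.974)^814 ≈ 4.864e-10, so the shell holds 1 - 4.864e-10 of the volume.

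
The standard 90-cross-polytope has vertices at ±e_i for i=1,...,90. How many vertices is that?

Number of vertices = 2n = 180.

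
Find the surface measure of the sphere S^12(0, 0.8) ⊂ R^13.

S = n·V_n(r)/r = 13·V_13(0.8)/0.8 (volume-to-surface relation), giving 0.813513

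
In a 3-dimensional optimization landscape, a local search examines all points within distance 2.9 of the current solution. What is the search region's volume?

Volume = π^{3/2}·(2.9)^3/Γ(5/2) ≈ 102.16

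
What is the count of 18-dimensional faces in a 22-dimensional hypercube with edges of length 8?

Choose 18 of 22 axes to span the face (C(22,18) = 7315 ways), then fix each of the remaining 4 coordinates at one of its two extreme values (2^4 = 16 ways): 7315·16 = 117040.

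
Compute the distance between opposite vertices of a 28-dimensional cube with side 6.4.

||(6.4,6.4,...,6.4)|| = √(28)·6.4 ≈ 33.8656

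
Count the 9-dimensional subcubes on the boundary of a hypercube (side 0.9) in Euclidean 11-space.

f_9(11-cube) = (11 choose 9) · 2^2 = 220.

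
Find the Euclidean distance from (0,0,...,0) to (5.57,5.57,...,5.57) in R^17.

Diagonal = √17 · 5.57 ≈ 22.9657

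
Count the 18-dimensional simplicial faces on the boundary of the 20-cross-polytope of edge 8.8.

Each 18-face is the convex hull of 19 vertices, one chosen as ±e_i from each of 19 distinct axes: 2^19·C(20,19) = 10485760.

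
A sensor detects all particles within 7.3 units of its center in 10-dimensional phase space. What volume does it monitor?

The n-ball volume is π^(n/2)·r^n/Γ(n/2+1). With n=10, r=7.3: V ≈ 1.09597e+09.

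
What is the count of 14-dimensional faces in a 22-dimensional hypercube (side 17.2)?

Number of 14-faces = C(22,14) · 2^(22-14) = 319770 · 256 = 81861120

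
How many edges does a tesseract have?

The 4-cube has n·2^(n-1) = 4·2^3 = 4·8 = 32 edges.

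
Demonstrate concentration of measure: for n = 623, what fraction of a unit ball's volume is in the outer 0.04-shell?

1 - (1-0.04)^623 ≈ 1 - 9.015e-12 ≈ (100 - 9.02e-10)%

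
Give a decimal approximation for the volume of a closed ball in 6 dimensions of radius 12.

V_6(12) = π^(6/2) · (12)^6 / Γ(6/2 + 1) = 497664·π^3 ≈ 1.54307e+07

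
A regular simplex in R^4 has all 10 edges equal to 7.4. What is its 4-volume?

V = (7.4^4 / 4!) · √((4+1) / 2^4) ≈ 69.8459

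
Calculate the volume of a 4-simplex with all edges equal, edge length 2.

Volume = 2^4 · √(5/2^4) / 4! ≈ 0.372678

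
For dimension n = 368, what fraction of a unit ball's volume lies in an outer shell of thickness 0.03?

1 - (1-0.03)^368 ≈ 0.999986 ≈ 99.998645%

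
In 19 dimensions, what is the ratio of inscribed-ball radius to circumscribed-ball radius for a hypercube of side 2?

r_in = 2/2 (half the side); r_out = 2√19/2 (half the diagonal). Ratio = 1/√19 ≈ 0.229416.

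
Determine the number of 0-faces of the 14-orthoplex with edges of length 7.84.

An n-cross-polytope has 2^(k+1)·C(n,k+1) k-faces. Here 2^1·C(14,1) = 2·14 = 28.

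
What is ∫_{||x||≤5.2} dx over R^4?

V_4(5.2) = π^(4/2) · (5.2)^4 / Γ(4/2 + 1) ≈ 3608.14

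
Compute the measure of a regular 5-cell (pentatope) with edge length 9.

V = (9^4 / 4!) · √((4+1) / 2^4) ≈ 152.821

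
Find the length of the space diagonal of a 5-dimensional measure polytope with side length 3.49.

||(3.49,3.49,...,3.49)|| = √(5)·3.49 ≈ 7.80388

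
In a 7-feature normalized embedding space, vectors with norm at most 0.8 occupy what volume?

V_7(0.8) = π^(7/2) · (0.8)^7 / Γ(7/2 + 1) ≈ 0.990855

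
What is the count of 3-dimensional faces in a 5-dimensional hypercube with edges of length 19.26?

Number of 3-faces = C(5,3) · 2^(5-3) = 10 · 4 = 40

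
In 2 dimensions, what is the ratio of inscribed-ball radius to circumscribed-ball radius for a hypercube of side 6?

Ratio = (s/2)/(s√2/2) = 2^(-1/2) ≈ 0.707107.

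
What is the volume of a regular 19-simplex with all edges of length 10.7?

V = (10.7^19 / 19!) · √((19+1) / 2^19) ≈ 1.83623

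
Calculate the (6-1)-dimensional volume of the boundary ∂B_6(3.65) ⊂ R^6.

The surface area of an n-ball is 2π^(n/2) r^(n-1) / Γ(n/2). For n=6, r=3.65: 20086.9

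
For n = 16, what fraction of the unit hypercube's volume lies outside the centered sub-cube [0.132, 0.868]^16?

The inner cube has side 1-2·0.132 = 0.736 and volume (0.736)^16 ≈ 0.007414, so the shell holds 0.992586 of the volume.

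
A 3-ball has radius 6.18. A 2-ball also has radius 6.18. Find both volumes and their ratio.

V_3(6.18) ≈ 988.676. V_2(6.18) ≈ 119.985. Ratio V_3/V_2 ≈ 8.24.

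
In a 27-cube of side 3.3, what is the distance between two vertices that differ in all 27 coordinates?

Diagonal = √27 · 3.3 ≈ 17.1473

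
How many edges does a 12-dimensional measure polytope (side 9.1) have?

Number of 1-faces = C(12,1)·2^(12-1) = 12·2048 = 24576.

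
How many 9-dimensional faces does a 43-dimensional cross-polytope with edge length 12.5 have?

Number of 9-faces = 2^(9+1) · C(43,9+1) = 1024 · 1917334783 = 1963350817792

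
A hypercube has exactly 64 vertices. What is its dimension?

2^n = 64 ⇒ n = log_2(64) = 6.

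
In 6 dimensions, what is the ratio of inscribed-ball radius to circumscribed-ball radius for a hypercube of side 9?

For an n-cube of any side s, the inradius is s/2 and the circumradius is s√n/2, so the ratio is 1/√6 ≈ 0.408248.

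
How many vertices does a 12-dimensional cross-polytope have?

Number of 0-faces = 2^(0+1) · C(12,0+1) = 2 · 12 = 24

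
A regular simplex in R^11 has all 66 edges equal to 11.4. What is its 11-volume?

V = (11.4^11 / 11!) · √((11+1) / 2^11) ≈ 810.445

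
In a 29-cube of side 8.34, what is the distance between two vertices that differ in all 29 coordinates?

The space diagonal of an n-cube of side s is s√n. Here 8.34·√29 ≈ 44.9123.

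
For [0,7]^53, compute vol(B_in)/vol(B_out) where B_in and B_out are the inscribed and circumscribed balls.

V_in / V_out = (r_in/r_out)^53 = (1/√53)^53 = 53^(-53/2) ≈ 2.02623e-46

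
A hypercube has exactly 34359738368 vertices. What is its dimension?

The n-cube has 2^n vertices, and 34359738368 = 2^35, so n = 35.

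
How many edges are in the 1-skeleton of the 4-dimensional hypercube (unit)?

The 4-cube has n·2^(n-1) = 4·2^3 = 4·8 = 32 edges.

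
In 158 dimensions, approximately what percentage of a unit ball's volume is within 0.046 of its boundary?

1 - (1-0.046)^158 ≈ 0.999413 ≈ 99.94%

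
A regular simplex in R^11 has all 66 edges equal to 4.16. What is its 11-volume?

V_11 = √(12) · 4.16^11 / (11! · 2^(11/2)) ≈ 0.0123822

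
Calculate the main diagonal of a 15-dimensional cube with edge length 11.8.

d = √(11.8² + 11.8² + ... + 11.8²) [15 terms] = √(15·11.8²) = 11.8√15 ≈ 45.7012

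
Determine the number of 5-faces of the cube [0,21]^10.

Number of 5-faces = C(10,5) · 2^(10-5) = 252 · 32 = 8064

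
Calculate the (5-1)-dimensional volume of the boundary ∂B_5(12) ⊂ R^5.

S = n·V_n(r)/r = 5·V_5(12)/12 (volume-to-surface relation), giving 55296·π^2 ≈ 545750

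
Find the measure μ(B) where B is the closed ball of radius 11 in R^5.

V = 1288408·π^2/15 ≈ 847738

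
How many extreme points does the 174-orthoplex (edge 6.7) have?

An n-cross-polytope has 2n vertices; here n = 174, giving 348.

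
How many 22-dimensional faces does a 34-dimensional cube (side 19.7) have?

f_22(34-cube) = (34 choose 22) · 2^12 = 2246058147840.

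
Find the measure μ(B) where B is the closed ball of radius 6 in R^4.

The n-ball volume is π^(n/2)·r^n/Γ(n/2+1). With n=4, r=6: V = 648·π^2 ≈ 6395.5.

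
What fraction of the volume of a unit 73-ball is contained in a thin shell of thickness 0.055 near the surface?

V(inner)/V(outer) = ((1-0.055)/1)^73 ≈ 0.01609, so the shell fraction is 0.983911.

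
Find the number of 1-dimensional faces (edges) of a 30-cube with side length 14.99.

Each of the 2^30 = 1073741824 vertices has degree 30; total edges = 30·2^30/2 = 16106127360.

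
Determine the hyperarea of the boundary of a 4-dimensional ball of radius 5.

S_4(5) = 2·π^(4/2)·(5)^3 / Γ(4/2) = 250·π^2 ≈ 2467.4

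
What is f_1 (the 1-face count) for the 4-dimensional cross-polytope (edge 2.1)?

Each 1-face is the convex hull of 2 vertices, one chosen as ±e_i from each of 2 distinct axes: 2^2·C(4,2) = 24.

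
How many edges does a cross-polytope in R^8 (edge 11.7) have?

Each 1-face is the convex hull of 2 vertices, one chosen as ±e_i from each of 2 distinct axes: 2^2·C(8,2) = 112.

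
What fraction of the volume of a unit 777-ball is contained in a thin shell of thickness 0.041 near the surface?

V(inner)/V(outer) = ((1-0.041)/1)^777 ≈ 7.465e-15, so the shell fraction is 1 - 7.465e-15.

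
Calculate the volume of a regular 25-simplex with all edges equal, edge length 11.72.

For a regular n-simplex with edge a, V = (a^n / n!)·√((n+1)/2^n). With a=11.72, n=25: V ≈ 0.0300024.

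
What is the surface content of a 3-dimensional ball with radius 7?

The surface area of an n-ball is 2π^(n/2) r^(n-1) / Γ(n/2). For n=3, r=7: 4πr² = 4π·(7)² ≈ 615.752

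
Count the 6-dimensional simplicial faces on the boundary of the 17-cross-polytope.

Number of 6-faces = 2^(6+1) · C(17,6+1) = 128 · 19448 = 2489344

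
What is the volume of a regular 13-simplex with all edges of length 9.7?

V = (9.7^13 / 13!) · √((13+1) / 2^13) ≈ 44.6808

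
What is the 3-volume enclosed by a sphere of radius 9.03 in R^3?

V_3(9.03) = π^(3/2) · (9.03)^3 / Γ(3/2 + 1) ≈ 3084.27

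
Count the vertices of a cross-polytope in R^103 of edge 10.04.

The 103-dimensional cross-polytope has 2n = 2·103 = 206 vertices.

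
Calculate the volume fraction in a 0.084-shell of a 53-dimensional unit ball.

1 - (1-0.084)^53 ≈ 0.99044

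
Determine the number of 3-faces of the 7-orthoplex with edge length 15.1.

Number of 3-faces = 2^(3+1) · C(7,3+1) = 16 · 35 = 560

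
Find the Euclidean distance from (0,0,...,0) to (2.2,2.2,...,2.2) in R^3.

d = √(2.2² + 2.2² + ... + 2.2²) [3 terms] = √(3·2.2²) = 2.2√3 ≈ 3.81051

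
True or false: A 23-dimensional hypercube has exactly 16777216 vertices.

False. The 23-cube has 2^23 = 8388608 vertices.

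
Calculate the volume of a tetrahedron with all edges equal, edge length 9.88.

Volume = (√2/12) · 9.88³ = 113.659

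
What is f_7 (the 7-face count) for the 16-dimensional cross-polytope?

f_7(16-orthoplex) = 2^8 · (16 choose 8) = 3294720.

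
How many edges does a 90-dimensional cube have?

An n-cube has n·2^(n-1) edges. With n = 90: 90·618970019642690137449562112 = 55707301767842112370460590080.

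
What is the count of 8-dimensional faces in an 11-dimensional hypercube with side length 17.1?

Choose 8 of 11 axes to span the face (C(11,8) = 165 ways), then fix each of the remaining 3 coordinates at one of its two extreme values (2^3 = 8 ways): 165·8 = 1320.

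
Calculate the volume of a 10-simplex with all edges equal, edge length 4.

V = (4^10 / 10!) · √((10+1) / 2^10) ≈ 0.0299491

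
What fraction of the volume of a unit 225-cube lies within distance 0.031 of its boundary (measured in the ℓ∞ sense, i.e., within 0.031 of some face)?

Shell fraction = 1 - (1-0.062)^225 ≈ 0.9999994433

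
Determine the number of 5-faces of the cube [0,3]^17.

f_5(17-cube) = (17 choose 5) · 2^12 = 25346048.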